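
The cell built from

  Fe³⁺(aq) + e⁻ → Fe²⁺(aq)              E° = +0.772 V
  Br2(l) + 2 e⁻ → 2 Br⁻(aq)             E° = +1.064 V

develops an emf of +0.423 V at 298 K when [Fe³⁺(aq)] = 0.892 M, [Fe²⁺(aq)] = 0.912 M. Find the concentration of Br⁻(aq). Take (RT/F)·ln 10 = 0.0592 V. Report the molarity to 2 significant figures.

With Br₂/Br⁻ at the cathode and Fe³⁺/Fe²⁺ at the anode, E°cell = +1.064 − (+0.772) = +0.292 V (n = 2).
From the Nernst equation, log Q = n(E° − E)/0.0592 = 2·(+0.292 − (+0.423))/0.0592 = −4.426.
For Br2(l) + 2 Fe²⁺(aq) → 2 Br⁻(aq) + 2 Fe³⁺(aq), the reaction quotient is Q = ([Br⁻(aq)]^2·[Fe³⁺(aq)]^2) / [Fe²⁺(aq)]^2.
Solving for the unknown gives log [Br⁻(aq)] = −2.203, so [Br⁻(aq)] ≈ 0.0063 M.

0.0063 M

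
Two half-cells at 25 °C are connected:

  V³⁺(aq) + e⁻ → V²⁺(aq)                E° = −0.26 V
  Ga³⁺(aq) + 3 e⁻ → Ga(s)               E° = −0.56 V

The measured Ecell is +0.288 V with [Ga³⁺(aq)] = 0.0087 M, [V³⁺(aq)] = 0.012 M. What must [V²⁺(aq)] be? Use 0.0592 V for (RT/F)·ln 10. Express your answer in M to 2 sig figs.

V³⁺/V²⁺ is the cathode (higher E°); E°cell = −0.26 − (−0.56) = +0.30 V with n = 3.
Rearranging E = E° − (0.0592/n)·log Q gives log Q = 3(+0.30 − (+0.288))/0.0592 = 0.608.
The balanced reaction is 3 V³⁺(aq) + Ga(s) → 3 V²⁺(aq) + Ga³⁺(aq), so Q = ([V²⁺(aq)]^3·[Ga³⁺(aq)]) / [V³⁺(aq)]^3.
Substituting the known concentrations and solving, log [V²⁺(aq)] = −1.031 and [V²⁺(aq)] = 0.093 M.

0.093 M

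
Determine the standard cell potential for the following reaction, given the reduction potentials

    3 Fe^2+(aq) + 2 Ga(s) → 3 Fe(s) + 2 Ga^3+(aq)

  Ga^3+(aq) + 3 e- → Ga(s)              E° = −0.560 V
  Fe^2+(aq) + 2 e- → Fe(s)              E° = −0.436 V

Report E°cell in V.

+0.124 V

In the reaction as written, Fe^2+(aq) is reduced (cathode) and Ga^3+(aq) is produced by oxidation at the anode.
E°cell = E°(cathode) − E°(anode) = −0.436 − (−0.560) = +0.124 V.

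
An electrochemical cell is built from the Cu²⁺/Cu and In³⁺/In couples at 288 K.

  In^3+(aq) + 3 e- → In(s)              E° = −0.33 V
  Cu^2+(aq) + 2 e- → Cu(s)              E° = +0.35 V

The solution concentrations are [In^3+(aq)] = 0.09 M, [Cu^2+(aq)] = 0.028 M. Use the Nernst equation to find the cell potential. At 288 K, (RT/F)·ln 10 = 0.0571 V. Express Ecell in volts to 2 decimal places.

Since E°(Cu²⁺/Cu) > E°(In³⁺/In), Cu²⁺/Cu serves as the cathode.
The standard potential is +0.35 − (−0.33) = +0.68 V and the balanced reaction transfers n = 6 electrons.
Balancing gives 3 Cu^2+(aq) + 2 In(s) → 3 Cu(s) + 2 In^3+(aq); hence Q = [In^3+(aq)]^2 / [Cu^2+(aq)]^3 = 369 (log Q = 2.567).
Applying E = E° − (RT ln10/nF)·log Q gives +0.68 − (0.0571/6)(2.567) = +0.66 V.

+0.66 V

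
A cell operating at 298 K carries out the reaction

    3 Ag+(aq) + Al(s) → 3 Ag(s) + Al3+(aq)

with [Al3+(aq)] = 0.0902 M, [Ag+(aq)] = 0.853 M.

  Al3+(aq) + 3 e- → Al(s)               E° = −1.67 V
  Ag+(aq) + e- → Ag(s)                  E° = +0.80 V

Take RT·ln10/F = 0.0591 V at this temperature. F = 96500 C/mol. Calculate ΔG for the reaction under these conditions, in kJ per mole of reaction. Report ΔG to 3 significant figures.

E°cell = +0.80 − (−1.67) = +2.47 V; the balanced reaction transfers n = 3 electrons.
The reaction quotient is [Al3+(aq)] / [Ag+(aq)]^3 = 0.145; by Nernst, E = +2.47 − (0.0591/3)(−0.838) = +2.4865 V.
Then ΔG = −nFE = −3 × 96500 × +2.4865 J/mol = −720 kJ/mol.

−720 kJ/mol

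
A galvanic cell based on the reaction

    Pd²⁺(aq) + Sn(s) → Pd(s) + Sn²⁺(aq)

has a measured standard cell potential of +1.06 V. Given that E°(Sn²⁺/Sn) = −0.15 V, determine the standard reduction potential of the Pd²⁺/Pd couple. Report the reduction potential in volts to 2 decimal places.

In the reaction as written the Pd²⁺/Pd couple is reduced (cathode) and Sn²⁺/Sn is oxidized (anode), so E°cell = E°(Pd²⁺/Pd) − E°(Sn²⁺/Sn).
E°(Pd²⁺/Pd) = E°cell + E°(anode) = +1.06 + (−0.15) = +0.91 V.

+0.91 V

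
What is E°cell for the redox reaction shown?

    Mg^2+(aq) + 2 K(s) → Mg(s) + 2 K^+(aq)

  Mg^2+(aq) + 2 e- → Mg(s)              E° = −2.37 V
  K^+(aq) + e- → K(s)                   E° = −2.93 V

+0.56 V

Mg^2+(aq) gains electrons, so the Mg²⁺/Mg couple is the cathode; the K⁺/K couple is the anode.
E°cell = E°(cathode) − E°(anode) = −2.37 − (−2.93) = +0.56 V.
The positive value indicates the reaction is spontaneous as written.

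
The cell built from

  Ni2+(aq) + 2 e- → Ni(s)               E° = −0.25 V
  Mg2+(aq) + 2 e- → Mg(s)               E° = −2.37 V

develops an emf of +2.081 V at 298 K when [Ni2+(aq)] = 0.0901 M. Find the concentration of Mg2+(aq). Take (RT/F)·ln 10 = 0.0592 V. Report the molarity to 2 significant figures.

The Ni²⁺/Ni couple has the larger reduction potential, so it is the cathode: E°cell = −0.25 − (−2.37) = +2.12 V and n = 2.
From the Nernst equation, log Q = n(E° − E)/0.0592 = 2·(+2.12 − (+2.081))/0.0592 = 1.318.
For Ni2+(aq) + Mg(s) → Ni(s) + Mg2+(aq), the reaction quotient is Q = [Mg2+(aq)] / [Ni2+(aq)].
Solving for the unknown gives log [Mg2+(aq)] = 0.273, so [Mg2+(aq)] ≈ 1.9 M.

1.9 M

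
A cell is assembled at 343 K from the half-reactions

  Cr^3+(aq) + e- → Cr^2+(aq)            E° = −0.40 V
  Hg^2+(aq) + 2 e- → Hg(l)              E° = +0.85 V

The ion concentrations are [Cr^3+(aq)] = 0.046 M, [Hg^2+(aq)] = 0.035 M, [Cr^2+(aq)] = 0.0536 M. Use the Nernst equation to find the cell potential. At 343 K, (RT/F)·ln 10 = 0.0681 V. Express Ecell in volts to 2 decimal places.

+1.20 V

The Hg²⁺/Hg couple has the more positive E°, so it is the cathode; Cr³⁺/Cr²⁺ is the anode.
The standard potential is +0.85 − (−0.40) = +1.25 V and the balanced reaction transfers n = 2 electrons.
For the overall reaction Hg^2+(aq) + 2 Cr^2+(aq) → Hg(l) + 2 Cr^3+(aq), Q = [Cr^3+(aq)]^2 / ([Hg^2+(aq)]·[Cr^2+(aq)]^2) = 21, giving log Q = 1.323.
E = E° − (0.0681/n)·log Q = +1.25 − (0.0681/2)(1.323) = +1.20 V.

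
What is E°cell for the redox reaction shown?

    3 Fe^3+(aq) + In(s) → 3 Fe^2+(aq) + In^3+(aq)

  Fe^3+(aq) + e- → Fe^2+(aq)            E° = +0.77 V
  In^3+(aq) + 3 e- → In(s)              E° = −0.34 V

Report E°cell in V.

In the reaction as written, Fe^3+(aq) is reduced (cathode) and In^3+(aq) is produced by oxidation at the anode.
E°cell = E°(cathode) − E°(anode) = +0.77 − (−0.34) = +1.11 V.
The positive value indicates the reaction is spontaneous as written.

+1.11 V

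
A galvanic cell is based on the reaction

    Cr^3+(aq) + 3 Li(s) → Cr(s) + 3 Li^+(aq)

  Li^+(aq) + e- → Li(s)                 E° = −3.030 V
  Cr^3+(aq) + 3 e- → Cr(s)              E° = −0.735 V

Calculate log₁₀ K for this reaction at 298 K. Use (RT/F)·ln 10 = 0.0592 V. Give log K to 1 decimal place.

The Cr³⁺/Cr couple is reduced (cathode); E°cell = −0.735 − (−3.030) = +2.295 V with n = 3.
At equilibrium E = 0, so log K = nE°cell / 0.0592 = (3)(+2.295) / 0.0592 = 116.3.

log K = 116.3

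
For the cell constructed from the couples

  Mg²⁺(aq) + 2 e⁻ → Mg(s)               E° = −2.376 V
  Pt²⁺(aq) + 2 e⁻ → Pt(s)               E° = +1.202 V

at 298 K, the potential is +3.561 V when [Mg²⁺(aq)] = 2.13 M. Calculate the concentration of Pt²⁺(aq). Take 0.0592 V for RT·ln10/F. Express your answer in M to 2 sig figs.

Pt²⁺/Pt is the cathode (higher E°); E°cell = +1.202 − (−2.376) = +3.578 V with n = 2.
Rearranging E = E° − (0.0592/n)·log Q gives log Q = 2(+3.578 − (+3.561))/0.0592 = 0.574.
Balancing electrons gives Pt²⁺(aq) + Mg(s) → Pt(s) + Mg²⁺(aq); thus Q = [Mg²⁺(aq)] / [Pt²⁺(aq)].
Solving for the unknown gives log [Pt²⁺(aq)] = −0.246, so [Pt²⁺(aq)] ≈ 0.57 M.

0.57 M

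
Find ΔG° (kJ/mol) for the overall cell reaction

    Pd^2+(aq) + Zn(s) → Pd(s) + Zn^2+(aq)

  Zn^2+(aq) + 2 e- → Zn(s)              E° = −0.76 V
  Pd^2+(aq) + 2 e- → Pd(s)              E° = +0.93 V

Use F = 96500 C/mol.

−326 kJ/mol

In the reaction as written Pd^2+(aq) is reduced, so the Pd²⁺/Pd couple is the cathode and Zn²⁺/Zn is the anode.
E°cell = +0.93 − (−0.76) = +1.69 V; balancing electrons gives n = 2.
ΔG° = −nFE°cell = −(2)(96500)(+1.69) J/mol = −326 kJ/mol.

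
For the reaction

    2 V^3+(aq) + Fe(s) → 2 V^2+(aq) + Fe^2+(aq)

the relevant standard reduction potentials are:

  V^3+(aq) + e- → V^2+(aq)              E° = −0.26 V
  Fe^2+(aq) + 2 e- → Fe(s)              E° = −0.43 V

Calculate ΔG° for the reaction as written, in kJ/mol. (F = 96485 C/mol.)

−32.8 kJ/mol

In the reaction as written V^3+(aq) is reduced, so the V³⁺/V²⁺ couple is the cathode and Fe²⁺/Fe is the anode.
E°cell = −0.26 − (−0.43) = +0.17 V; balancing electrons gives n = 2.
ΔG° = −nFE°cell = −(2)(96485)(+0.17) J/mol = −32.8 kJ/mol.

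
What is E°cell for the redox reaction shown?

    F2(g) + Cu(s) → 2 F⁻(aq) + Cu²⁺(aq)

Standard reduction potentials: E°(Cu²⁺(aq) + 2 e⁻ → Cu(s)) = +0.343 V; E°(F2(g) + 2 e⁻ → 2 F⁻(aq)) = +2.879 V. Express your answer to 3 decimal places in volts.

+2.536 V

In the reaction as written, F2(g) is reduced (cathode) and Cu²⁺(aq) is produced by oxidation at the anode.
E°cell = E°(cathode) − E°(anode) = +2.879 − (+0.343) = +2.536 V.
The positive value indicates the reaction is spontaneous as written.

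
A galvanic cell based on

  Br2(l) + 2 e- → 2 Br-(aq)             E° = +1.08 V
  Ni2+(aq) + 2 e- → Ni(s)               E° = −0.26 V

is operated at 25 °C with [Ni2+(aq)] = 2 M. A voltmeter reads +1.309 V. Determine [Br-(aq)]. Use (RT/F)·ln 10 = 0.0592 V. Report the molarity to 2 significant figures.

The Br₂/Br⁻ couple has the larger reduction potential, so it is the cathode: E°cell = +1.08 − (−0.26) = +1.34 V and n = 2.
Since E = E° − (0.0592/n)·log Q, log Q = n(E° − E)/0.0592 = 1.047.
The balanced reaction is Br2(l) + Ni(s) → 2 Br-(aq) + Ni2+(aq), so Q = [Br-(aq)]^2·[Ni2+(aq)].
Solving for the unknown gives log [Br-(aq)] = 0.373, so [Br-(aq)] ≈ 2.4 M.

2.4 M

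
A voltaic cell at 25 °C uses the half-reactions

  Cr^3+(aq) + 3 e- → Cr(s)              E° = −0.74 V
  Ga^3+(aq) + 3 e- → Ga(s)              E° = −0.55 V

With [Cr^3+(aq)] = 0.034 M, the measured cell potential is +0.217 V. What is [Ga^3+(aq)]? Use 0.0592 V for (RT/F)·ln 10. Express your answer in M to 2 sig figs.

The Ga³⁺/Ga couple has the larger reduction potential, so it is the cathode: E°cell = −0.55 − (−0.74) = +0.19 V and n = 3.
Since E = E° − (0.0592/n)·log Q, log Q = n(E° − E)/0.0592 = −1.368.
For Ga^3+(aq) + Cr(s) → Ga(s) + Cr^3+(aq), the reaction quotient is Q = [Cr^3+(aq)] / [Ga^3+(aq)].
Solving for the unknown gives log [Ga^3+(aq)] = −0.101, so [Ga^3+(aq)] ≈ 0.79 M.

0.79 M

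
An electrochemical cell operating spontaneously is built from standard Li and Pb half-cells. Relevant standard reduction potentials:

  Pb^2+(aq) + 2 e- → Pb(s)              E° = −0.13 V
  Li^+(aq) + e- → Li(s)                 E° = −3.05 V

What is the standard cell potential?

Of the two couples in this cell, the one with the more positive reduction potential is reduced at the cathode: here that is Pb²⁺/Pb (−0.13 V); Li⁺/Li (−3.05 V) is the anode.
E°cell = E°(cathode) − E°(anode) = −0.13 − (−3.05) = +2.92 V.

+2.92 V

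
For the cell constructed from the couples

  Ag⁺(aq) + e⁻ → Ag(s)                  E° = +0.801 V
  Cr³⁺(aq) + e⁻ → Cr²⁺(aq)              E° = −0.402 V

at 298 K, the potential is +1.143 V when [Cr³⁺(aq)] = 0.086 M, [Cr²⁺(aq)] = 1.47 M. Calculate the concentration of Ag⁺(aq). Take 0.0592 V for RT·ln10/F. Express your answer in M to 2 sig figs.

With Ag⁺/Ag at the cathode and Cr³⁺/Cr²⁺ at the anode, E°cell = +0.801 − (−0.402) = +1.203 V (n = 1).
From the Nernst equation, log Q = n(E° − E)/0.0592 = 1·(+1.203 − (+1.143))/0.0592 = 1.014.
The balanced reaction is Ag⁺(aq) + Cr²⁺(aq) → Ag(s) + Cr³⁺(aq), so Q = [Cr³⁺(aq)] / ([Ag⁺(aq)]·[Cr²⁺(aq)]).
Isolating [Ag⁺(aq)] in Q = 10^{1.014} yields log [Ag⁺(aq)] = −2.247, i.e. 0.0057 M.

0.0057 M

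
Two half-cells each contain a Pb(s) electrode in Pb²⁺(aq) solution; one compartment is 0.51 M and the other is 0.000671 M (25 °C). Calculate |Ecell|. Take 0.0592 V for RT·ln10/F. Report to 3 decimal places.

0.085 V

For a concentration cell E°cell = 0, since both electrodes use the same couple.
The compartment with the higher Pb²⁺(aq) concentration (0.51 M) acts as the cathode; ions are reduced there and produced at the dilute (0.000671 M) anode.
With n = 2, Ecell = −(0.0592/2)·log([dilute]/[conc]) = −(0.0592/2)·log(0.000671/0.51) = +0.085 V.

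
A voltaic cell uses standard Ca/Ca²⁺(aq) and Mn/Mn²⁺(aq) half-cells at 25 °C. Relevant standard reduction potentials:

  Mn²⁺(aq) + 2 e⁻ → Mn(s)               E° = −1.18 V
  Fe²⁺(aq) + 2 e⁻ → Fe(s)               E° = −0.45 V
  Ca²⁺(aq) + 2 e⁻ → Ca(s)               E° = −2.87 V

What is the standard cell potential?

+1.69 V

The Mn²⁺/Mn couple has the higher E°, so Mn ion is reduced (cathode) and Ca is oxidized (anode).
E°cell = E°(cathode) − E°(anode) = −1.18 − (−2.87) = +1.69 V.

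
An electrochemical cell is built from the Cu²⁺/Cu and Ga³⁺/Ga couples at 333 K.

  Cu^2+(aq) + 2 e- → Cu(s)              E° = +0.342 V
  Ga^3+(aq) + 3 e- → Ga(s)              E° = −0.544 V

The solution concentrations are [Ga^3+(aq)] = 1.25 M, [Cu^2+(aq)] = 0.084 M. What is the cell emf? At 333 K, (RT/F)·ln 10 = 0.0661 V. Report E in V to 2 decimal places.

Cu²⁺/Cu is reduced (cathode, E° = +0.342 V) and Ga³⁺/Ga is oxidized (anode).
E°cell = E°cat − E°an = +0.342 − (−0.544) = +0.886 V; n = 6.
Balancing gives 3 Cu^2+(aq) + 2 Ga(s) → 3 Cu(s) + 2 Ga^3+(aq); hence Q = [Ga^3+(aq)]^2 / [Cu^2+(aq)]^3 = 2.64×10^3 (log Q = 3.421).
Applying E = E° − (RT ln10/nF)·log Q gives +0.886 − (0.0661/6)(3.421) = +0.85 V.

+0.85 V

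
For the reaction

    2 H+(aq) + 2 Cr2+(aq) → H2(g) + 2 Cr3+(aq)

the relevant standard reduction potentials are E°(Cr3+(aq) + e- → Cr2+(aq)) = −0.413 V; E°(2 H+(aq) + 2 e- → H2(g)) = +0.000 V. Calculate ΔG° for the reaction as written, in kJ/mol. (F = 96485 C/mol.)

−79.7 kJ/mol

In the reaction as written H+(aq) is reduced, so the 2H⁺/H₂ couple is the cathode and Cr³⁺/Cr²⁺ is the anode.
E°cell = +0.000 − (−0.413) = +0.413 V; balancing electrons gives n = 2.
ΔG° = −nFE°cell = −(2)(96485)(+0.413) J/mol = −79.7 kJ/mol.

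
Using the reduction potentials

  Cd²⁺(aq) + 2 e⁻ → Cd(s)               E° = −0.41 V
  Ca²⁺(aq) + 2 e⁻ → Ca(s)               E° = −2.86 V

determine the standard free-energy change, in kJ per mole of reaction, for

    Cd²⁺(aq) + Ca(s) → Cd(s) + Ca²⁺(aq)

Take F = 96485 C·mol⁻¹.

−473 kJ/mol

In the reaction as written Cd²⁺(aq) is reduced, so the Cd²⁺/Cd couple is the cathode and Ca²⁺/Ca is the anode.
E°cell = −0.41 − (−2.86) = +2.45 V; balancing electrons gives n = 2.
ΔG° = −nFE°cell = −(2)(96485)(+2.45) J/mol = −473 kJ/mol.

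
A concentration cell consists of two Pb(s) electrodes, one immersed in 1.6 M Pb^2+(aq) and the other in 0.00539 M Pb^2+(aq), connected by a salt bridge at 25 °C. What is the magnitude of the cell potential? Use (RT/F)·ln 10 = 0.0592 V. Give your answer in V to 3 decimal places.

0.073 V

For a concentration cell E°cell = 0, since both electrodes use the same couple.
The compartment with the higher Pb^2+(aq) concentration (1.6 M) acts as the cathode; ions are reduced there and produced at the dilute (0.00539 M) anode.
With n = 2, Ecell = −(0.0592/2)·log([dilute]/[conc]) = −(0.0592/2)·log(0.00539/1.6) = +0.073 V.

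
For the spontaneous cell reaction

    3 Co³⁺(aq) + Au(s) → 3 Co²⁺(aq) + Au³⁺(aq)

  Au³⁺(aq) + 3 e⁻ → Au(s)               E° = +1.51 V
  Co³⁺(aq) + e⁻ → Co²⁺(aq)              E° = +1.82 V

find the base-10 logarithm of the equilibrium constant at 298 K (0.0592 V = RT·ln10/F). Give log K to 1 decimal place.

The Co³⁺/Co²⁺ couple is reduced (cathode); E°cell = +1.82 − (+1.51) = +0.31 V with n = 3.
At equilibrium E = 0, so log K = nE°cell / 0.0592 = (3)(+0.31) / 0.0592 = 15.7.

log K = 15.7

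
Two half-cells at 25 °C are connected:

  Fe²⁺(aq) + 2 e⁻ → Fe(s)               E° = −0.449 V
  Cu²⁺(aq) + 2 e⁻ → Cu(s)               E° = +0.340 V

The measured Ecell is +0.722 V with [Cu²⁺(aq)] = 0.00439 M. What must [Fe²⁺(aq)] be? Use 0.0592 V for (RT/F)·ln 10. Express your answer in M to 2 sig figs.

0.81 M

Cu²⁺/Cu is the cathode (higher E°); E°cell = +0.340 − (−0.449) = +0.789 V with n = 2.
Since E = E° − (0.0592/n)·log Q, log Q = n(E° − E)/0.0592 = 2.264.
For Cu²⁺(aq) + Fe(s) → Cu(s) + Fe²⁺(aq), the reaction quotient is Q = [Fe²⁺(aq)] / [Cu²⁺(aq)].
Substituting the known concentrations and solving, log [Fe²⁺(aq)] = −0.094 and [Fe²⁺(aq)] = 0.81 M.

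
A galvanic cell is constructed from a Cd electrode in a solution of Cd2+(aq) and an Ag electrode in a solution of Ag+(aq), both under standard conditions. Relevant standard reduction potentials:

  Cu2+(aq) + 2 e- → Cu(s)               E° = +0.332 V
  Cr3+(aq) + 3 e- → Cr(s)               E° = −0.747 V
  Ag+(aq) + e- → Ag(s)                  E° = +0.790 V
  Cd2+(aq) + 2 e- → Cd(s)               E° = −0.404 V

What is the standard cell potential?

The Ag⁺/Ag couple has the higher E°, so Ag ion is reduced (cathode) and Cd is oxidized (anode).
E°cell = E°(cathode) − E°(anode) = +0.790 − (−0.404) = +1.194 V.

+1.194 V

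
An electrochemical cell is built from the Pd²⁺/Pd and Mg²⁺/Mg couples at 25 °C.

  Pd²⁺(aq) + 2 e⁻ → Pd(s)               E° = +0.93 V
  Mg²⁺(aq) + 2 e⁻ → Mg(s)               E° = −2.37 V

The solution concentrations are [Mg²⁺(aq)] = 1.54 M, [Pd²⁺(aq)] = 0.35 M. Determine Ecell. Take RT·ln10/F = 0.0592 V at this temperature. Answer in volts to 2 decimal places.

+3.28 V

The Pd²⁺/Pd couple has the more positive E°, so it is the cathode; Mg²⁺/Mg is the anode.
E°cell = E°cat − E°an = +0.93 − (−2.37) = +3.30 V; n = 2.
For the overall reaction Pd²⁺(aq) + Mg(s) → Pd(s) + Mg²⁺(aq), Q = [Mg²⁺(aq)] / [Pd²⁺(aq)] = 4.4, giving log Q = 0.643.
Applying E = E° − (RT ln10/nF)·log Q gives +3.30 − (0.0592/2)(0.643) = +3.28 V.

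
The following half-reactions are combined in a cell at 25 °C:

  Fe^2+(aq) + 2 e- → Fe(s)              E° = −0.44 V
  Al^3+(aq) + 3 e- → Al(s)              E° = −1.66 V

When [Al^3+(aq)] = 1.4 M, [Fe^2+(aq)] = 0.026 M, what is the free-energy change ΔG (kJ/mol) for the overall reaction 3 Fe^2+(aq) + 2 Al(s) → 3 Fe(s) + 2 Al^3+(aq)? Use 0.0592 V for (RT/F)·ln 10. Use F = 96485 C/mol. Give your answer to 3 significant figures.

E°cell = −0.44 − (−1.66) = +1.22 V; the balanced reaction transfers n = 6 electrons.
Here Q = [Al^3+(aq)]^2 / [Fe^2+(aq)]^3 = 1.12×10^5 (log Q = 5.047), giving E = +1.22 − (0.0592/6)·(5.047) = +1.1702 V.
ΔG = −nFE = −(6)(96485)(+1.1702) J/mol = −677 kJ/mol.

−677 kJ/mol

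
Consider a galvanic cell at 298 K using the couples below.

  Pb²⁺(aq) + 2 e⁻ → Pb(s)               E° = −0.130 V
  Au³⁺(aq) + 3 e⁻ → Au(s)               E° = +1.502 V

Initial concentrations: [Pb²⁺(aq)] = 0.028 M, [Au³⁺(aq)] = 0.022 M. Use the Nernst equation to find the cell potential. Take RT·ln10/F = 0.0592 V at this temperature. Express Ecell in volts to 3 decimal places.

Au³⁺/Au is reduced (cathode, E° = +1.502 V) and Pb²⁺/Pb is oxidized (anode).
The standard potential is +1.502 − (−0.130) = +1.632 V and the balanced reaction transfers n = 6 electrons.
Balancing gives 2 Au³⁺(aq) + 3 Pb(s) → 2 Au(s) + 3 Pb²⁺(aq); hence Q = [Pb²⁺(aq)]^3 / [Au³⁺(aq)]^2 = 0.0454 (log Q = −1.343).
E = E° − (0.0592/n)·log Q = +1.632 − (0.0592/6)(−1.343) = +1.645 V.

+1.645 V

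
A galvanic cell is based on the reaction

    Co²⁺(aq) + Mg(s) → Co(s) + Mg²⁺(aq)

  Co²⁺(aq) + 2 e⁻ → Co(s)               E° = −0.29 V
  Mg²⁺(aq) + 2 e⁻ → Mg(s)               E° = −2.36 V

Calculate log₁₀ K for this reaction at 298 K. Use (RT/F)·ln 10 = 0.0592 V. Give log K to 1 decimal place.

The Co²⁺/Co couple is reduced (cathode); E°cell = −0.29 − (−2.36) = +2.07 V with n = 2.
At equilibrium E = 0, so log K = nE°cell / 0.0592 = (2)(+2.07) / 0.0592 = 69.9.

log K = 69.9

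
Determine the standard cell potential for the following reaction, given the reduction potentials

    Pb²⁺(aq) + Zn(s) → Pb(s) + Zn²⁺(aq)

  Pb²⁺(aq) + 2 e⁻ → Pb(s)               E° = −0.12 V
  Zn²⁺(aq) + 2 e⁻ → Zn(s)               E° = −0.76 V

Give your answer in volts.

Pb²⁺(aq) gains electrons, so the Pb²⁺/Pb couple is the cathode; the Zn²⁺/Zn couple is the anode.
E°cell = E°(cathode) − E°(anode) = −0.12 − (−0.76) = +0.64 V.

+0.64 V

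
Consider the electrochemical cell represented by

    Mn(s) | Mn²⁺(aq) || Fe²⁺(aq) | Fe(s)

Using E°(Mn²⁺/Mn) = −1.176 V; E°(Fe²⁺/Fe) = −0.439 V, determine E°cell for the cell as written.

+0.737 V

By convention the left-hand electrode in cell notation is the anode (oxidation) and the right-hand electrode is the cathode (reduction).
E°cell = E°(right) − E°(left) = −0.439 − (−1.176) = +0.737 V.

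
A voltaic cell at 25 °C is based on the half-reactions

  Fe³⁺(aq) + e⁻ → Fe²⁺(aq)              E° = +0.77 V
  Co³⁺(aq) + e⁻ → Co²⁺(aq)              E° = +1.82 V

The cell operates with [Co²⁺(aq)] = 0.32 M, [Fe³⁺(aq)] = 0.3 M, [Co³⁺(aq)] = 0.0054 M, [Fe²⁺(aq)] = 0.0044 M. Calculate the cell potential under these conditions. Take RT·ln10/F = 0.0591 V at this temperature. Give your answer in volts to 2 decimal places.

+0.84 V

Co³⁺/Co²⁺ is reduced (cathode, E° = +1.82 V) and Fe³⁺/Fe²⁺ is oxidized (anode).
E°cell = E°cat − E°an = +1.82 − (+0.77) = +1.05 V; n = 1.
For the overall reaction Co³⁺(aq) + Fe²⁺(aq) → Co²⁺(aq) + Fe³⁺(aq), Q = ([Co²⁺(aq)]·[Fe³⁺(aq)]) / ([Co³⁺(aq)]·[Fe²⁺(aq)]) = 4.04×10^3, giving log Q = 3.606.
By the Nernst equation, E = +1.05 − (0.0591/1)·(3.606) = +0.84 V.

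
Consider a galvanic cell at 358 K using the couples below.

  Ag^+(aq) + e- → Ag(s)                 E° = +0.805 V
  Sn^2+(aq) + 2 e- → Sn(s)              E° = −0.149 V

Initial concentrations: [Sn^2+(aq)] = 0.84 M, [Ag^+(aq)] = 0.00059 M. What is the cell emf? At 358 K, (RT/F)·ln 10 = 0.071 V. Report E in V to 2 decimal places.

Since E°(Ag⁺/Ag) > E°(Sn²⁺/Sn), Ag⁺/Ag serves as the cathode.
The standard potential is +0.805 − (−0.149) = +0.954 V and the balanced reaction transfers n = 2 electrons.
For the overall reaction 2 Ag^+(aq) + Sn(s) → 2 Ag(s) + Sn^2+(aq), Q = [Sn^2+(aq)] / [Ag^+(aq)]^2 = 2.41×10^6, giving log Q = 6.383.
By the Nernst equation, E = +0.954 − (0.071/2)·(6.383) = +0.73 V.

+0.73 V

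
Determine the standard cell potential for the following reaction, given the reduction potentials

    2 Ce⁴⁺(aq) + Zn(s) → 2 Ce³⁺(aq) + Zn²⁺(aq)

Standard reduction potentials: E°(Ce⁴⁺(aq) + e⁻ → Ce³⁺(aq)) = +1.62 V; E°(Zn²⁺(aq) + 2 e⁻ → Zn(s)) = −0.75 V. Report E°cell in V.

Ce⁴⁺(aq) gains electrons, so the Ce⁴⁺/Ce³⁺ couple is the cathode; the Zn²⁺/Zn couple is the anode.
E°cell = E°(cathode) − E°(anode) = +1.62 − (−0.75) = +2.37 V.

+2.37 V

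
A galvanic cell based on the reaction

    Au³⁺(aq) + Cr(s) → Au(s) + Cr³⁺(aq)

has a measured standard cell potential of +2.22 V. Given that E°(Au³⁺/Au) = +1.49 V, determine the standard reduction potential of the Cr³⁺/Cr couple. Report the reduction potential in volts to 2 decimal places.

−0.73 V

In the reaction as written the Au³⁺/Au couple is reduced (cathode) and Cr³⁺/Cr is oxidized (anode), so E°cell = E°(Au³⁺/Au) − E°(Cr³⁺/Cr).
E°(Cr³⁺/Cr) = E°(cathode) − E°cell = +1.49 − (+2.22) = −0.73 V.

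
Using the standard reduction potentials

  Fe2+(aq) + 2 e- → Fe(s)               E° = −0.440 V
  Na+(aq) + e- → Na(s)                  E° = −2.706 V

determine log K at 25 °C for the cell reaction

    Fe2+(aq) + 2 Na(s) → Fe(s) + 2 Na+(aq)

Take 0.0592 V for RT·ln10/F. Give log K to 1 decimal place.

The Fe²⁺/Fe couple is reduced (cathode); E°cell = −0.440 − (−2.706) = +2.266 V with n = 2.
At equilibrium E = 0, so log K = nE°cell / 0.0592 = (2)(+2.266) / 0.0592 = 76.6.

log K = 76.6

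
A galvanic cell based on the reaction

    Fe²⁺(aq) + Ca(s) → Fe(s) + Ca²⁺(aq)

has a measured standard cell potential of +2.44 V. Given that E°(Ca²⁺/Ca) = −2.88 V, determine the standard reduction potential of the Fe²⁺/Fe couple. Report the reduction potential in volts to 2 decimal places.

−0.44 V

In the reaction as written the Fe²⁺/Fe couple is reduced (cathode) and Ca²⁺/Ca is oxidized (anode), so E°cell = E°(Fe²⁺/Fe) − E°(Ca²⁺/Ca).
E°(Fe²⁺/Fe) = E°cell + E°(anode) = +2.44 + (−2.88) = −0.44 V.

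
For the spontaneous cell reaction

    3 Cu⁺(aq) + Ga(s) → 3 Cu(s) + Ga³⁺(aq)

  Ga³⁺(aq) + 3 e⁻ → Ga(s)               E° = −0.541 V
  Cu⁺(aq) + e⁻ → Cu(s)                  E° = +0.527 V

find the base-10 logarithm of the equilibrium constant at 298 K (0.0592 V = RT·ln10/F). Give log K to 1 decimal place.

The Cu⁺/Cu couple is reduced (cathode); E°cell = +0.527 − (−0.541) = +1.068 V with n = 3.
At equilibrium E = 0, so log K = nE°cell / 0.0592 = (3)(+1.068) / 0.0592 = 54.1.

log K = 54.1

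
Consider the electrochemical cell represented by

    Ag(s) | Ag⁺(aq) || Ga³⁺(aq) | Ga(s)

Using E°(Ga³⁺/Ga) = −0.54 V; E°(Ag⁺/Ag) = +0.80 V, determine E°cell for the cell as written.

By convention the left-hand electrode in cell notation is the anode (oxidation) and the right-hand electrode is the cathode (reduction).
E°cell = E°(right) − E°(left) = −0.54 − (+0.80) = −1.34 V.
The negative sign shows that, as written, the cell would require an external voltage to drive the reaction.

−1.34 V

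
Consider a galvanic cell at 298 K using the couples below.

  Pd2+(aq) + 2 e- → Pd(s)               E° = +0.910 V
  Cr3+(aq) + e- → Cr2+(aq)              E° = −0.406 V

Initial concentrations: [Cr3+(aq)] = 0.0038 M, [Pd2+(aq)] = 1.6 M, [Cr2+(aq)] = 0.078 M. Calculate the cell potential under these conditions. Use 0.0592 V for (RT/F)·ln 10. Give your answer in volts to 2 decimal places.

+1.40 V

The Pd²⁺/Pd couple has the more positive E°, so it is the cathode; Cr³⁺/Cr²⁺ is the anode.
E°cell = E°cat − E°an = +0.910 − (−0.406) = +1.316 V; n = 2.
The balanced reaction is Pd2+(aq) + 2 Cr2+(aq) → Pd(s) + 2 Cr3+(aq), so Q = [Cr3+(aq)]^2 / ([Pd2+(aq)]·[Cr2+(aq)]^2) = 0.00148 and log Q = −2.829.
E = E° − (0.0592/n)·log Q = +1.316 − (0.0592/2)(−2.829) = +1.40 V.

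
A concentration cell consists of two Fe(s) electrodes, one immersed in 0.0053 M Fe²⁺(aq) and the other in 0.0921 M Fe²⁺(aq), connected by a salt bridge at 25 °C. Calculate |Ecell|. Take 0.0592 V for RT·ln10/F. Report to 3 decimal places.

For a concentration cell E°cell = 0, since both electrodes use the same couple.
The compartment with the higher Fe²⁺(aq) concentration (0.0921 M) acts as the cathode; ions are reduced there and produced at the dilute (0.0053 M) anode.
With n = 2, Ecell = −(0.0592/2)·log([dilute]/[conc]) = −(0.0592/2)·log(0.0053/0.0921) = +0.037 V.

0.037 V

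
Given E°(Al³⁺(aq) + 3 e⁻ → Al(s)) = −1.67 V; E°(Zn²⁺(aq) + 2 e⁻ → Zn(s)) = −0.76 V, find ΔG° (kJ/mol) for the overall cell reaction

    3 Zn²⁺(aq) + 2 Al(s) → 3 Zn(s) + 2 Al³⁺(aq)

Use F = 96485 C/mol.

In the reaction as written Zn²⁺(aq) is reduced, so the Zn²⁺/Zn couple is the cathode and Al³⁺/Al is the anode.
E°cell = −0.76 − (−1.67) = +0.91 V; balancing electrons gives n = 6.
ΔG° = −nFE°cell = −(6)(96485)(+0.91) J/mol = −527 kJ/mol.

−527 kJ/mol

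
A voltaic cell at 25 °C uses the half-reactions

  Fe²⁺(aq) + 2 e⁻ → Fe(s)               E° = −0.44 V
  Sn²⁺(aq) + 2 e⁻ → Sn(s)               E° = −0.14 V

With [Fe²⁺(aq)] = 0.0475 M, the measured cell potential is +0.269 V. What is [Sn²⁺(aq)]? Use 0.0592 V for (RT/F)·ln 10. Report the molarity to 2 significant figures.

The Sn²⁺/Sn couple has the larger reduction potential, so it is the cathode: E°cell = −0.14 − (−0.44) = +0.30 V and n = 2.
From the Nernst equation, log Q = n(E° − E)/0.0592 = 2·(+0.30 − (+0.269))/0.0592 = 1.047.
Balancing electrons gives Sn²⁺(aq) + Fe(s) → Sn(s) + Fe²⁺(aq); thus Q = [Fe²⁺(aq)] / [Sn²⁺(aq)].
Substituting the known concentrations and solving, log [Sn²⁺(aq)] = −2.370 and [Sn²⁺(aq)] = 0.0043 M.

0.0043 M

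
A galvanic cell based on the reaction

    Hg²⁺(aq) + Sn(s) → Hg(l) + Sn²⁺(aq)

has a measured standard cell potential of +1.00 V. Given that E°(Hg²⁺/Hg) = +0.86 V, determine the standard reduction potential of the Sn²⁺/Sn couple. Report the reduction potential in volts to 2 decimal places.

−0.14 V

In the reaction as written the Hg²⁺/Hg couple is reduced (cathode) and Sn²⁺/Sn is oxidized (anode), so E°cell = E°(Hg²⁺/Hg) − E°(Sn²⁺/Sn).
E°(Sn²⁺/Sn) = E°(cathode) − E°cell = +0.86 − (+1.00) = −0.14 V.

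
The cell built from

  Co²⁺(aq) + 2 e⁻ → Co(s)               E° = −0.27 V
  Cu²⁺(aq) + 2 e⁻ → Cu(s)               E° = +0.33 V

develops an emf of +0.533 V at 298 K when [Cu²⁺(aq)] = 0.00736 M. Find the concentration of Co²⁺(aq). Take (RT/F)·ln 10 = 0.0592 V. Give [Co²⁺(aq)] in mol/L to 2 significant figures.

Cu²⁺/Cu is the cathode (higher E°); E°cell = +0.33 − (−0.27) = +0.60 V with n = 2.
Rearranging E = E° − (0.0592/n)·log Q gives log Q = 2(+0.60 − (+0.533))/0.0592 = 2.264.
Balancing electrons gives Cu²⁺(aq) + Co(s) → Cu(s) + Co²⁺(aq); thus Q = [Co²⁺(aq)] / [Cu²⁺(aq)].
Substituting the known concentrations and solving, log [Co²⁺(aq)] = 0.131 and [Co²⁺(aq)] = 1.4 M.

1.4 M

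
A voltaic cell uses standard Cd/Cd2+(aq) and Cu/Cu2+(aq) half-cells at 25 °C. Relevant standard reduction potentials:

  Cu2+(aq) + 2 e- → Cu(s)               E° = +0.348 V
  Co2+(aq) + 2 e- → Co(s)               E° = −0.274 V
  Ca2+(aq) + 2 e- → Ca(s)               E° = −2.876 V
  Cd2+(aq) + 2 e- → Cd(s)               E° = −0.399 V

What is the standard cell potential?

+0.747 V

The Cu²⁺/Cu couple has the higher E°, so Cu ion is reduced (cathode) and Cd is oxidized (anode).
E°cell = E°(cathode) − E°(anode) = +0.348 − (−0.399) = +0.747 V.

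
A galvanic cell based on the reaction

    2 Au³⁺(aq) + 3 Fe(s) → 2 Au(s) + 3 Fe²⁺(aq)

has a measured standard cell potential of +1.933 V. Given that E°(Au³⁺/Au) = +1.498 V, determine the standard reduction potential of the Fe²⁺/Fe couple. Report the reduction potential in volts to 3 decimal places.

−0.435 V

In the reaction as written the Au³⁺/Au couple is reduced (cathode) and Fe²⁺/Fe is oxidized (anode), so E°cell = E°(Au³⁺/Au) − E°(Fe²⁺/Fe).
E°(Fe²⁺/Fe) = E°(cathode) − E°cell = +1.498 − (+1.933) = −0.435 V.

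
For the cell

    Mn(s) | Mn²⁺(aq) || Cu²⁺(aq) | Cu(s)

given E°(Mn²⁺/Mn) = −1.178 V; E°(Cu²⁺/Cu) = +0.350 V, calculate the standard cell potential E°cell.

+1.528 V

By convention the left-hand electrode in cell notation is the anode (oxidation) and the right-hand electrode is the cathode (reduction).
E°cell = E°(right) − E°(left) = +0.350 − (−1.178) = +1.528 V.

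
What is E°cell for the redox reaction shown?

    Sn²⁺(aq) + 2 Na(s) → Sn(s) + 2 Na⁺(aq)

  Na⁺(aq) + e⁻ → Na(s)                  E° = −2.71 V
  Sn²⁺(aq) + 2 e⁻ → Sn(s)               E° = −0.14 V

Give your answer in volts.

Sn²⁺(aq) gains electrons, so the Sn²⁺/Sn couple is the cathode; the Na⁺/Na couple is the anode.
E°cell = E°(cathode) − E°(anode) = −0.14 − (−2.71) = +2.57 V.

+2.57 V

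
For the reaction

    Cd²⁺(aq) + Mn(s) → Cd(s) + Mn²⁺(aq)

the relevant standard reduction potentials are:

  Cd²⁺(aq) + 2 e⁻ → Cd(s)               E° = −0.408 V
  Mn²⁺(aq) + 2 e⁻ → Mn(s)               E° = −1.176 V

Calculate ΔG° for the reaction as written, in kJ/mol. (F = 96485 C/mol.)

−148 kJ/mol

In the reaction as written Cd²⁺(aq) is reduced, so the Cd²⁺/Cd couple is the cathode and Mn²⁺/Mn is the anode.
E°cell = −0.408 − (−1.176) = +0.768 V; balancing electrons gives n = 2.
ΔG° = −nFE°cell = −(2)(96485)(+0.768) J/mol = −148 kJ/mol.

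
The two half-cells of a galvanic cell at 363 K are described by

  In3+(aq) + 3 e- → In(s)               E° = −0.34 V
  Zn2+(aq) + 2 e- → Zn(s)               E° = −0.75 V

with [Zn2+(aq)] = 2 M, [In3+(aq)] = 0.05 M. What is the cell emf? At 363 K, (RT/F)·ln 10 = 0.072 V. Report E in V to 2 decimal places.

In³⁺/In is reduced (cathode, E° = −0.34 V) and Zn²⁺/Zn is oxidized (anode).
The standard potential is −0.34 − (−0.75) = +0.41 V and the balanced reaction transfers n = 6 electrons.
For the overall reaction 2 In3+(aq) + 3 Zn(s) → 2 In(s) + 3 Zn2+(aq), Q = [Zn2+(aq)]^3 / [In3+(aq)]^2 = 3.2×10^3, giving log Q = 3.505.
E = E° − (0.072/n)·log Q = +0.41 − (0.072/6)(3.505) = +0.37 V.

+0.37 V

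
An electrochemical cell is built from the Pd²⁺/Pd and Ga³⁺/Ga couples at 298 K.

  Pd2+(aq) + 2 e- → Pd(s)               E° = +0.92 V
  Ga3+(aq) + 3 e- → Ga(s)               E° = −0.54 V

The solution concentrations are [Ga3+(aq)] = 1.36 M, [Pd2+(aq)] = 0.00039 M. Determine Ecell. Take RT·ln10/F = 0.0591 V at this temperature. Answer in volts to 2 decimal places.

+1.36 V

Since E°(Pd²⁺/Pd) > E°(Ga³⁺/Ga), Pd²⁺/Pd serves as the cathode.
The standard potential is +0.92 − (−0.54) = +1.46 V and the balanced reaction transfers n = 6 electrons.
The balanced reaction is 3 Pd2+(aq) + 2 Ga(s) → 3 Pd(s) + 2 Ga3+(aq), so Q = [Ga3+(aq)]^2 / [Pd2+(aq)]^3 = 3.12×10^10 and log Q = 10.494.
By the Nernst equation, E = +1.46 − (0.0591/6)·(10.494) = +1.36 V.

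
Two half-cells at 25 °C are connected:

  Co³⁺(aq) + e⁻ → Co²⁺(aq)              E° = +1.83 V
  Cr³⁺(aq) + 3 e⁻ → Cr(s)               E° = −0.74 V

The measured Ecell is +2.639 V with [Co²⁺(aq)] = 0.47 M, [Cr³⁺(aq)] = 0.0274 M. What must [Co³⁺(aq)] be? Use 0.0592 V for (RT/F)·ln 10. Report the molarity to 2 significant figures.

2.1 M

The Co³⁺/Co²⁺ couple has the larger reduction potential, so it is the cathode: E°cell = +1.83 − (−0.74) = +2.57 V and n = 3.
From the Nernst equation, log Q = n(E° − E)/0.0592 = 3·(+2.57 − (+2.639))/0.0592 = −3.497.
Balancing electrons gives 3 Co³⁺(aq) + Cr(s) → 3 Co²⁺(aq) + Cr³⁺(aq); thus Q = ([Co²⁺(aq)]^3·[Cr³⁺(aq)]) / [Co³⁺(aq)]^3.
Solving for the unknown gives log [Co³⁺(aq)] = 0.317, so [Co³⁺(aq)] ≈ 2.1 M.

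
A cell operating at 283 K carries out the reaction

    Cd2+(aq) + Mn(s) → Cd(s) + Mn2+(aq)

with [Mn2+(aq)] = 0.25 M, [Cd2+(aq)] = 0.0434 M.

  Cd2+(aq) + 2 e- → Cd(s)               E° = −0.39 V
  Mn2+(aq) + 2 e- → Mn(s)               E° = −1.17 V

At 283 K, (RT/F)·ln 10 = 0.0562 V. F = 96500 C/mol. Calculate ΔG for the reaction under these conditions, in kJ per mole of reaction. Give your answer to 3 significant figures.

−146 kJ/mol

E°cell = −0.39 − (−1.17) = +0.78 V; the balanced reaction transfers n = 2 electrons.
Here Q = [Mn2+(aq)] / [Cd2+(aq)] = 5.76 (log Q = 0.760), giving E = +0.78 − (0.0562/2)·(0.760) = +0.7586 V.
ΔG = −nFE = −(2)(96500)(+0.7586) J/mol = −146 kJ/mol.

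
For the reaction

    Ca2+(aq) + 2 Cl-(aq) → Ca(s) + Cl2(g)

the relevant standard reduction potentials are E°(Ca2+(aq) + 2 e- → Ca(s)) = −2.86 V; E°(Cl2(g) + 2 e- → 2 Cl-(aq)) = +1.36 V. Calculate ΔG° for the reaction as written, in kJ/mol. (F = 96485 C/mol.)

+814 kJ/mol

In the reaction as written Ca2+(aq) is reduced, so the Ca²⁺/Ca couple is the cathode and Cl₂/Cl⁻ is the anode.
E°cell = −2.86 − (+1.36) = −4.22 V; balancing electrons gives n = 2.
ΔG° = −nFE°cell = −(2)(96485)(−4.22) J/mol = +814 kJ/mol.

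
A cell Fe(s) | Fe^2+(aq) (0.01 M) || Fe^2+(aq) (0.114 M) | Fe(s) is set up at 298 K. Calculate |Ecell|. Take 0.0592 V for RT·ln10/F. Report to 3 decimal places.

For a concentration cell E°cell = 0, since both electrodes use the same couple.
The compartment with the higher Fe^2+(aq) concentration (0.114 M) acts as the cathode; ions are reduced there and produced at the dilute (0.01 M) anode.
With n = 2, Ecell = −(0.0592/2)·log([dilute]/[conc]) = −(0.0592/2)·log(0.01/0.114) = +0.031 V.

0.031 V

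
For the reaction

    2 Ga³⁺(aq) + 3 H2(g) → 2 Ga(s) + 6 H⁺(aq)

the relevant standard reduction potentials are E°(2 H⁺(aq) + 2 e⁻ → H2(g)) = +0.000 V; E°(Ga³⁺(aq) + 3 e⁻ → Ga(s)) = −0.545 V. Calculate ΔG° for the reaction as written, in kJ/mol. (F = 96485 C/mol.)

In the reaction as written Ga³⁺(aq) is reduced, so the Ga³⁺/Ga couple is the cathode and 2H⁺/H₂ is the anode.
E°cell = −0.545 − (+0.000) = −0.545 V; balancing electrons gives n = 6.
ΔG° = −nFE°cell = −(6)(96485)(−0.545) J/mol = +316 kJ/mol.

+316 kJ/mol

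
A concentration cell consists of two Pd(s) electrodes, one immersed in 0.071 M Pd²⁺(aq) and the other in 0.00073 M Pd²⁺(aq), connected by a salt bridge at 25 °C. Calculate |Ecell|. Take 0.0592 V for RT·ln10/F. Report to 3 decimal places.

0.059 V

For a concentration cell E°cell = 0, since both electrodes use the same couple.
The compartment with the higher Pd²⁺(aq) concentration (0.071 M) acts as the cathode; ions are reduced there and produced at the dilute (0.00073 M) anode.
With n = 2, Ecell = −(0.0592/2)·log([dilute]/[conc]) = −(0.0592/2)·log(0.00073/0.071) = +0.059 V.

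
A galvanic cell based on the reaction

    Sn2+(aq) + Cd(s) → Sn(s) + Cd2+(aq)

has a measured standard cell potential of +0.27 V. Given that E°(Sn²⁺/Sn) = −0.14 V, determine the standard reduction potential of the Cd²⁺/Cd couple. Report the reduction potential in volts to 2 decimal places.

−0.41 V

In the reaction as written the Sn²⁺/Sn couple is reduced (cathode) and Cd²⁺/Cd is oxidized (anode), so E°cell = E°(Sn²⁺/Sn) − E°(Cd²⁺/Cd).
E°(Cd²⁺/Cd) = E°(cathode) − E°cell = −0.14 − (+0.27) = −0.41 V.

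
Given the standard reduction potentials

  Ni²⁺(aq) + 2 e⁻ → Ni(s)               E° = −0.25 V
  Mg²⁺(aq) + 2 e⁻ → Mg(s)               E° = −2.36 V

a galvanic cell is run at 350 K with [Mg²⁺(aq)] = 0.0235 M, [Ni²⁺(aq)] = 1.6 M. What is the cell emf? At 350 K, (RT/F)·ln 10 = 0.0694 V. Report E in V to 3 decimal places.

+2.174 V

Ni²⁺/Ni is reduced (cathode, E° = −0.25 V) and Mg²⁺/Mg is oxidized (anode).
E°cell = −0.25 − (−2.36) = +2.11 V, with n = 2 electrons transferred.
For the overall reaction Ni²⁺(aq) + Mg(s) → Ni(s) + Mg²⁺(aq), Q = [Mg²⁺(aq)] / [Ni²⁺(aq)] = 0.0147, giving log Q = −1.833.
Applying E = E° − (RT ln10/nF)·log Q gives +2.11 − (0.0694/2)(−1.833) = +2.174 V.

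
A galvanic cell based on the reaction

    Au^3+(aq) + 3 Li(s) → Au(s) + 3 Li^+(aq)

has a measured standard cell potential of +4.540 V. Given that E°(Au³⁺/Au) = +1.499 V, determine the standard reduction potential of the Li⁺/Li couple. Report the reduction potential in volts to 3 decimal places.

In the reaction as written the Au³⁺/Au couple is reduced (cathode) and Li⁺/Li is oxidized (anode), so E°cell = E°(Au³⁺/Au) − E°(Li⁺/Li).
E°(Li⁺/Li) = E°(cathode) − E°cell = +1.499 − (+4.540) = −3.041 V.

−3.041 V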